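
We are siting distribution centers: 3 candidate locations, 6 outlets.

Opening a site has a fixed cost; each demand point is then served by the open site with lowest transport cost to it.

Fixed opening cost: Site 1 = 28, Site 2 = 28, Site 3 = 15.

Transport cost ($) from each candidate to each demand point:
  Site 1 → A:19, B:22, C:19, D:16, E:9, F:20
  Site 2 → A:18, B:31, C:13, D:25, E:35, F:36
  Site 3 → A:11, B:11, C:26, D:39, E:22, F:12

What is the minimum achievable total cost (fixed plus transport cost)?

Open {Site 1, Site 3}: assign each demand point to its cheapest open site.
  A→Site 3 11, B→Site 3 11, C→Site 1 19, D→Site 1 16, E→Site 1 9, F→Site 3 12
  transport cost 78, fixed 43 → total 121.
Compare {Site 1}: transport cost 105 + fixed 28 = 133.
Compare {Site 3}: transport cost 121 + fixed 15 = 136.
Compare {Site 2, Site 3}: transport cost 94 + fixed 43 = 137.
All other subsets cost ≥ 133. Minimum total cost: 121.

121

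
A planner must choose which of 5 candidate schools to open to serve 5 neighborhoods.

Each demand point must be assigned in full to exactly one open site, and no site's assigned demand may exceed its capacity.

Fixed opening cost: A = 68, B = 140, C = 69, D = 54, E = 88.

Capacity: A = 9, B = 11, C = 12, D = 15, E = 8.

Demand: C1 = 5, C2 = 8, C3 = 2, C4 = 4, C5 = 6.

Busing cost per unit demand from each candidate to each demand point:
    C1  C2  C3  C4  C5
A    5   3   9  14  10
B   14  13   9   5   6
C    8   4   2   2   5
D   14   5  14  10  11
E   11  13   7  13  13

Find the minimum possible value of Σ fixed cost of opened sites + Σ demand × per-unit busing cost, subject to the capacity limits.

275

Open {C, D}; cheapest assignment that respects the capacities:
  C (cap 12, load 12): C3, C4, C5 — cost 2×2 + 4×2 + 6×5 = 42
  D (cap 15, load 13): C1, C2 — cost 5×14 + 8×5 = 110
  Shipping 152, fixed 123 → total 275.
  Any other capacity-feasible assignment to {C, D} ships for at least 152.
Compare {A, C, D}: its best feasible assignment gives total 298.
Compare {A, C, E}: its best feasible assignment gives total 346.
Every other set of open sites that can feasibly serve all demand totals ≥ 298 even under its best assignment. Minimum: 275.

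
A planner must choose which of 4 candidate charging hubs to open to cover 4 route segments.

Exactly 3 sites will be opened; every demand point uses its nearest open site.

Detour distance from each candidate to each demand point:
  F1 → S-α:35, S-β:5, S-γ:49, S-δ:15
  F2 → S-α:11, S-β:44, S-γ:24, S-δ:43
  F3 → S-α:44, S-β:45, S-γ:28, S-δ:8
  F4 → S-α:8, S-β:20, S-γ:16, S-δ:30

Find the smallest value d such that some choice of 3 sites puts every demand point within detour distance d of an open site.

Open {F1, F2, F4}.
  Farthest demand point is S-γ at detour distance 16 (to F4); all others are ≤ 16.
With {F1, F3, F4} the worst case is 16.
With {F2, F3, F4} the worst case is 20.
No size-3 selection achieves below 16.

16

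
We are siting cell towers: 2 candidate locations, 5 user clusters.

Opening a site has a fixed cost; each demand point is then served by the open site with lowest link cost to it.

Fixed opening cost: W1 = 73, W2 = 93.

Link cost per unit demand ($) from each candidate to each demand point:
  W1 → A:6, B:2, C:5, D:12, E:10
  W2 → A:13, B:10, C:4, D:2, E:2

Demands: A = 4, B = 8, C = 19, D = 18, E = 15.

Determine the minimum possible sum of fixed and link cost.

Open {W1, W2}: assign each demand point to its cheapest open site.
  A→W1 4×6=24, B→W1 8×2=16, C→W2 19×4=76, D→W2 18×2=36, E→W2 15×2=30
  link cost 182, fixed 166 → total 348.
Compare {W2}: link cost 274 + fixed 93 = 367.
Compare {W1}: link cost 501 + fixed 73 = 574.

348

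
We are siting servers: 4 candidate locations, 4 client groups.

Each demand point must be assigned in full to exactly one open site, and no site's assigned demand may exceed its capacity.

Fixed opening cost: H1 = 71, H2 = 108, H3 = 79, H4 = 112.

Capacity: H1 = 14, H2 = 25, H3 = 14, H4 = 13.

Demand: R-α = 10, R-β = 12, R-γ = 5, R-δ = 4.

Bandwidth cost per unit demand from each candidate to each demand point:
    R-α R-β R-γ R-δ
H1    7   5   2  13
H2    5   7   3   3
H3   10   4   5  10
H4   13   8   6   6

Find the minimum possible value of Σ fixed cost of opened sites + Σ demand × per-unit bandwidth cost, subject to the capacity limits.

312

Open {H2, H3}; cheapest assignment that respects the capacities:
  H2 (cap 25, load 19): R-α, R-γ, R-δ — cost 10×5 + 5×3 + 4×3 = 77
  H3 (cap 14, load 12): R-β — cost 12×4 = 48
  Shipping 125, fixed 187 → total 312.
  Any other capacity-feasible assignment to {H2, H3} ships for at least 125.
Compare {H1, H2}: its best feasible assignment gives total 316.
Compare {H1, H2, H3}: its best feasible assignment gives total 378.
Every other set of open sites that can feasibly serve all demand totals ≥ 316 even under its best assignment. Minimum: 312.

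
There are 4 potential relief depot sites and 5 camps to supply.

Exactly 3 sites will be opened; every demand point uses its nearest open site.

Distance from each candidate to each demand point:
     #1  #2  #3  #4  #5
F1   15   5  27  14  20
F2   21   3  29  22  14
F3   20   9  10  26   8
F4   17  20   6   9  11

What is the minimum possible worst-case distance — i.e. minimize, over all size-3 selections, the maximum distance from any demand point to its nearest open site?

15

Open {F1, F2, F3}.
  Farthest demand point is #1 at distance 15 (to F1); all others are ≤ 15.
With {F1, F2, F4} the worst case is 15.
With {F1, F3, F4} the worst case is 15.
No size-3 selection achieves below 15.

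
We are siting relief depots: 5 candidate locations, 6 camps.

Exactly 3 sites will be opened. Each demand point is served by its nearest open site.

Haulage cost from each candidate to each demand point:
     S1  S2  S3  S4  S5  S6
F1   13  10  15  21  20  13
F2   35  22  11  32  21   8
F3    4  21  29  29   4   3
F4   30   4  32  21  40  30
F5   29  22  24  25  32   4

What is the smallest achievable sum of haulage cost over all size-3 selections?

47

Open {F2, F3, F4}.
  S1→F3 4, S2→F4 4, S3→F2 11, S4→F4 21, S5→F3 4, S6→F3 3  ⇒ total 47.
Compare {F1, F3, F4}: total 51.
Compare {F1, F2, F3}: total 53.
No size-3 selection does better; minimum is 47.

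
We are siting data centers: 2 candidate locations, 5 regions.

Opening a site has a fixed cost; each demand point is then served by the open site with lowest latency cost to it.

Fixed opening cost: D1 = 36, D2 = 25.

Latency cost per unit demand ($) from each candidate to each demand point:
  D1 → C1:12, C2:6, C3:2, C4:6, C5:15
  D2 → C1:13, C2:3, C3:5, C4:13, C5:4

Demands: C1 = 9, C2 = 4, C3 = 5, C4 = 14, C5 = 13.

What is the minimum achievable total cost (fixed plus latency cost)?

327

Open {D1, D2}: assign each demand point to its cheapest open site.
  C1→D1 9×12=108, C2→D2 4×3=12, C3→D1 5×2=10, C4→D1 14×6=84, C5→D2 13×4=52
  latency cost 266, fixed 61 → total 327.
Compare {D2}: latency cost 388 + fixed 25 = 413.
Compare {D1}: latency cost 421 + fixed 36 = 457.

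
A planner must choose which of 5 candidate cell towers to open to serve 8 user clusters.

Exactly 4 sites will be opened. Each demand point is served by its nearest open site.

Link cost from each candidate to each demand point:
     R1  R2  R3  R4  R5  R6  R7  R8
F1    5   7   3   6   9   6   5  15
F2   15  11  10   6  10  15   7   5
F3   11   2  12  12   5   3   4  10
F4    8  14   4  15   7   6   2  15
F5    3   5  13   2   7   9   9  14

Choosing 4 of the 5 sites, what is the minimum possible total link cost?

26

Open {F2, F3, F4, F5}.
  R1→F5 3, R2→F3 2, R3→F4 4, R4→F5 2, R5→F3 5, R6→F3 3, R7→F4 2, R8→F2 5  ⇒ total 26.
Compare {F1, F2, F3, F5}: total 27.
Compare {F1, F3, F4, F5}: total 30.
No size-4 selection does better; minimum is 26.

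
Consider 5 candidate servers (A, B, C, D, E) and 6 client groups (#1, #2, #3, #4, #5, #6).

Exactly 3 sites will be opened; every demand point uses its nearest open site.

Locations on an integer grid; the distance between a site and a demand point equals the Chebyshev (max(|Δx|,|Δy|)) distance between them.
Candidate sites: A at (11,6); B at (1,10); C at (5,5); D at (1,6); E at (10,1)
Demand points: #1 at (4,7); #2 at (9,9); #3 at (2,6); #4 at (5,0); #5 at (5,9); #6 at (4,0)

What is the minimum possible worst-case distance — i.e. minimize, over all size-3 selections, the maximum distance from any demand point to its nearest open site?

5

Open {A, B, C}.
  Farthest demand point is #4 at distance 5 (to C); all others are ≤ 5.
With {A, C, D} the worst case is 5.
With {A, C, E} the worst case is 5.
No size-3 selection achieves below 5.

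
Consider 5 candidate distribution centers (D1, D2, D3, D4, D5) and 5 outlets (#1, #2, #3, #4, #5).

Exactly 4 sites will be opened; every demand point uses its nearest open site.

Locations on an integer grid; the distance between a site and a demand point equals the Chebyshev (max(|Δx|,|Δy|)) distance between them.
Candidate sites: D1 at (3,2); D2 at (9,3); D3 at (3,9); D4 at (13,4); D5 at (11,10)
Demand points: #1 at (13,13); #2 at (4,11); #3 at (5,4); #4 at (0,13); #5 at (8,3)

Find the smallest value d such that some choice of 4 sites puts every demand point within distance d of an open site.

4

Open {D1, D2, D3, D5}.
  Farthest demand point is #4 at distance 4 (to D3); all others are ≤ 4.
With {D2, D3, D4, D5} the worst case is 4.
With {D1, D3, D4, D5} the worst case is 5.
No size-4 selection achieves below 4.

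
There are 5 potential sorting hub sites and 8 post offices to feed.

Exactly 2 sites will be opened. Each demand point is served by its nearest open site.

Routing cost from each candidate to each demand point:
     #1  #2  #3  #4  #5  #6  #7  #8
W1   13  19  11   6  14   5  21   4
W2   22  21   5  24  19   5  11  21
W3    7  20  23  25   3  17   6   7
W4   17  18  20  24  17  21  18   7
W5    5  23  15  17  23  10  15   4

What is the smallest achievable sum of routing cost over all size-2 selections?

61

Open {W1, W3}.
  #1→W3 7, #2→W1 19, #3→W1 11, #4→W1 6, #5→W3 3, #6→W1 5, #7→W3 6, #8→W1 4  ⇒ total 61.
Compare {W1, W2}: total 77.
Compare {W2, W3}: total 77.
No size-2 selection does better; minimum is 61.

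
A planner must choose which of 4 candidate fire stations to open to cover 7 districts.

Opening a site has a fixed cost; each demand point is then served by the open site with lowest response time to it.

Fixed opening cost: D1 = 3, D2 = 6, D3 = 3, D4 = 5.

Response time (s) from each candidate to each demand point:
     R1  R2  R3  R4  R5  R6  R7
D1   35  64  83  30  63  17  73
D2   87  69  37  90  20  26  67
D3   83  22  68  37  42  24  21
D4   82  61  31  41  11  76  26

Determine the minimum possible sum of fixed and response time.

178

Open {D1, D3, D4}: assign each demand point to its cheapest open site.
  R1→D1 35, R2→D3 22, R3→D4 31, R4→D1 30, R5→D4 11, R6→D1 17, R7→D3 21
  response time 167, fixed 11 → total 178.
Compare {D1, D2, D3, D4}: response time 167 + fixed 17 = 184.
Compare {D1, D2, D3}: response time 182 + fixed 12 = 194.
Compare {D1, D4}: response time 211 + fixed 8 = 219.
All other subsets cost ≥ 184. Minimum total cost: 178.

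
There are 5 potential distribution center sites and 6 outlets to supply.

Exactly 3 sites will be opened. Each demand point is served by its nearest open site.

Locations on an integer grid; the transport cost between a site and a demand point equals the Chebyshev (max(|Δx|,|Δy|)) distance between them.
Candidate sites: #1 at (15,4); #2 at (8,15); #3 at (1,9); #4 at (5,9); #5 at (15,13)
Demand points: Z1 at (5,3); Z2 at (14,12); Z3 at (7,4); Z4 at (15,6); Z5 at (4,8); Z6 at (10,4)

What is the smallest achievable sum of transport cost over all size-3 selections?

20

Open {#1, #4, #5}.
  Z1→#4 6, Z2→#5 1, Z3→#4 5, Z4→#1 2, Z5→#4 1, Z6→#1 5  ⇒ total 20.
Compare {#1, #3, #5}: total 23.
Compare {#1, #2, #4}: total 25.
No size-3 selection does better; minimum is 20.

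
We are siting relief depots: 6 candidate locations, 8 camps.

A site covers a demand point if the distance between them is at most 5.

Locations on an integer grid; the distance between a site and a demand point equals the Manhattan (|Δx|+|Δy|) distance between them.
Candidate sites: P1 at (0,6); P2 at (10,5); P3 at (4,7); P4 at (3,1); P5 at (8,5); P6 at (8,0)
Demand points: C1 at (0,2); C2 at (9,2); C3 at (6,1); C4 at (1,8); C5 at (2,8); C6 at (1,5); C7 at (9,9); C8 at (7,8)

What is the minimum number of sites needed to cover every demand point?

3

Coverage sets (demand points within 5 of each site):
  P1: {C1, C4, C5, C6}
  P2: {C2, C7}
  P3: {C4, C5, C6, C8}
  P4: {C1, C3}
  P5: {C2, C7, C8}
  P6: {C2, C3}
No 2 sites suffice: every size-2 union leaves at least one demand point uncovered.
But {P1, P4, P5} covers everything, so the minimum is 3.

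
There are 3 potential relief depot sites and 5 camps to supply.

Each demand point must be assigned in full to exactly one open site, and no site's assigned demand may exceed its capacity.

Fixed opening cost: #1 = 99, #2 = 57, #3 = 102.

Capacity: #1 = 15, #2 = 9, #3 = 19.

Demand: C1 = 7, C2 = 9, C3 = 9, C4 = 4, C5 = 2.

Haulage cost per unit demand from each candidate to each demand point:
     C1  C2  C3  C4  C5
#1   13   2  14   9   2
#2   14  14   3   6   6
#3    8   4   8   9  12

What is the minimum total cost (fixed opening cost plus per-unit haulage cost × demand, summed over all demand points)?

Open {#1, #3}; cheapest assignment that respects the capacities:
  #1 (cap 15, load 15): C2, C4, C5 — cost 9×2 + 4×9 + 2×2 = 58
  #3 (cap 19, load 16): C1, C3 — cost 7×8 + 9×8 = 128
  Shipping 186, fixed 201 → total 387.
  Any other capacity-feasible assignment to {#1, #3} ships for at least 186.
Compare {#1, #2, #3}: its best feasible assignment gives total 399.
Every other set of open sites that can feasibly serve all demand totals ≥ 399 even under its best assignment. Minimum: 387.

387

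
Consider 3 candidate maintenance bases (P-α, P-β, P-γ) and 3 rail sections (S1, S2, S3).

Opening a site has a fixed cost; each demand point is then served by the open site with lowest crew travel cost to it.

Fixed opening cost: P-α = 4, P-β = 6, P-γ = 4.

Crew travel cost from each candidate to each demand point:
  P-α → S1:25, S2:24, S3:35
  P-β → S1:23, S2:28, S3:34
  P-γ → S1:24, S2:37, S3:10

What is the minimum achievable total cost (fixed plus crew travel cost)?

Open {P-α, P-γ}: assign each demand point to its cheapest open site.
  S1→P-γ 24, S2→P-α 24, S3→P-γ 10
  crew travel cost 58, fixed 8 → total 66.
Compare {P-β, P-γ}: crew travel cost 61 + fixed 10 = 71.
Compare {P-α, P-β, P-γ}: crew travel cost 57 + fixed 14 = 71.
Compare {P-γ}: crew travel cost 71 + fixed 4 = 75.
All other subsets cost ≥ 71. Minimum total cost: 66.

66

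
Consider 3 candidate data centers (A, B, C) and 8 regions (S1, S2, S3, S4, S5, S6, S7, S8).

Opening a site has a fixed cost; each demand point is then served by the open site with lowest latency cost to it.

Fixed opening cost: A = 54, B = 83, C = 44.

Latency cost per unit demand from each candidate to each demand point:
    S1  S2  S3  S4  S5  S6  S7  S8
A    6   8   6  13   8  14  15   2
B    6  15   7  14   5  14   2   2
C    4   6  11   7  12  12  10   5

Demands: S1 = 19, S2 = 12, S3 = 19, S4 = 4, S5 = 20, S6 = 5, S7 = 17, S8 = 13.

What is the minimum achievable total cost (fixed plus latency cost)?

656

Open {B, C}: assign each demand point to its cheapest open site.
  S1→C 19×4=76, S2→C 12×6=72, S3→B 19×7=133, S4→C 4×7=28, S5→B 20×5=100, S6→C 5×12=60, S7→B 17×2=34, S8→B 13×2=26
  latency cost 529, fixed 127 → total 656.
Compare {A, B, C}: latency cost 510 + fixed 181 = 691.
Compare {A, B}: latency cost 606 + fixed 137 = 743.
Compare {B}: latency cost 713 + fixed 83 = 796.
All other subsets cost ≥ 691. Minimum total cost: 656.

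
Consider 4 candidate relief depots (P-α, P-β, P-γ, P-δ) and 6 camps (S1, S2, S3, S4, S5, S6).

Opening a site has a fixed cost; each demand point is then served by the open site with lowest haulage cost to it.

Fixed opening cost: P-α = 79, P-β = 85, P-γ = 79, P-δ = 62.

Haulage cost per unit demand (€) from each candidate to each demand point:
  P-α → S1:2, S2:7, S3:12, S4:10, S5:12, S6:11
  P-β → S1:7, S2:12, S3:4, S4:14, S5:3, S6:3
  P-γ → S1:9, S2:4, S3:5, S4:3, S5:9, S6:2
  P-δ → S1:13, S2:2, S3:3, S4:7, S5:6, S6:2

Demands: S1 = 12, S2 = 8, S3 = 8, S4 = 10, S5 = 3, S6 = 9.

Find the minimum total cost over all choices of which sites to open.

Open {P-α, P-δ}: assign each demand point to its cheapest open site.
  S1→P-α 12×2=24, S2→P-δ 8×2=16, S3→P-δ 8×3=24, S4→P-δ 10×7=70, S5→P-δ 3×6=18, S6→P-δ 9×2=18
  haulage cost 170, fixed 141 → total 311.
Compare {P-α, P-γ}: haulage cost 171 + fixed 158 = 329.
Compare {P-γ}: haulage cost 255 + fixed 79 = 334.
Compare {P-α, P-γ, P-δ}: haulage cost 130 + fixed 220 = 350.
All other subsets cost ≥ 329. Minimum total cost: 311.

311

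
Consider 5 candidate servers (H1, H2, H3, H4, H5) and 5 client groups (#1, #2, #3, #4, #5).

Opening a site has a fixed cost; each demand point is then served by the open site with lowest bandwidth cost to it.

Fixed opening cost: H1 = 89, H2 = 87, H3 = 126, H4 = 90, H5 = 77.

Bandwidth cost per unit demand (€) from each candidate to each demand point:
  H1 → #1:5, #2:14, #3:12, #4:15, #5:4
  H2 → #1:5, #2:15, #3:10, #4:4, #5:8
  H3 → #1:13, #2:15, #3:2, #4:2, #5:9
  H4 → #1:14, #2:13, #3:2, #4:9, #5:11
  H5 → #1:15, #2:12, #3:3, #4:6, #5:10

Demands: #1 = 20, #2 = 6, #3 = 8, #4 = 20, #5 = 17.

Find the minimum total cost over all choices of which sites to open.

523

Open {H1, H3}: assign each demand point to its cheapest open site.
  #1→H1 20×5=100, #2→H1 6×14=84, #3→H3 8×2=16, #4→H3 20×2=40, #5→H1 17×4=68
  bandwidth cost 308, fixed 215 → total 523.
Compare {H1, H5}: bandwidth cost 384 + fixed 166 = 550.
Compare {H2}: bandwidth cost 486 + fixed 87 = 573.
Compare {H2, H5}: bandwidth cost 412 + fixed 164 = 576.
All other subsets cost ≥ 550. Minimum total cost: 523.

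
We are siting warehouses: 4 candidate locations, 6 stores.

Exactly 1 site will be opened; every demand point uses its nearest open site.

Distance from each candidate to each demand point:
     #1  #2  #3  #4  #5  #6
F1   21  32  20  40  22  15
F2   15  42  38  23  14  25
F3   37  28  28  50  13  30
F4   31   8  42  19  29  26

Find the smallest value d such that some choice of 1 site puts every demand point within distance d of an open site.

40

Open {F1}.
  Farthest demand point is #4 at distance 40 (to F1); all others are ≤ 40.
With {F2} the worst case is 42.
With {F4} the worst case is 42.
No size-1 selection achieves below 40.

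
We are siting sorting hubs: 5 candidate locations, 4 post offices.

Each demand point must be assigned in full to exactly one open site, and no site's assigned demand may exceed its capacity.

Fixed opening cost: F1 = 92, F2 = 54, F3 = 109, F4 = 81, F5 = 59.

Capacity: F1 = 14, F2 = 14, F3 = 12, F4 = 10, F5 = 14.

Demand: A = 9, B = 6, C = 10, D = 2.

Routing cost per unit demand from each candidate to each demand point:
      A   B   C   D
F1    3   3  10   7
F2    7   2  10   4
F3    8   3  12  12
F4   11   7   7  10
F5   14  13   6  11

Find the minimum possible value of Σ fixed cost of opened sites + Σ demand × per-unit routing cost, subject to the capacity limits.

Open {F1, F2, F5}; cheapest assignment that respects the capacities:
  F1 (cap 14, load 9): A — cost 9×3 = 27
  F2 (cap 14, load 8): B, D — cost 6×2 + 2×4 = 20
  F5 (cap 14, load 10): C — cost 10×6 = 60
  Shipping 107, fixed 205 → total 312.
  Any other capacity-feasible assignment to {F1, F2, F5} ships for at least 107.
Compare {F1, F2, F4}: its best feasible assignment gives total 344.
Compare {F2, F4, F5}: its best feasible assignment gives total 367.
Every other set of open sites that can feasibly serve all demand totals ≥ 344 even under its best assignment. Minimum: 312.

312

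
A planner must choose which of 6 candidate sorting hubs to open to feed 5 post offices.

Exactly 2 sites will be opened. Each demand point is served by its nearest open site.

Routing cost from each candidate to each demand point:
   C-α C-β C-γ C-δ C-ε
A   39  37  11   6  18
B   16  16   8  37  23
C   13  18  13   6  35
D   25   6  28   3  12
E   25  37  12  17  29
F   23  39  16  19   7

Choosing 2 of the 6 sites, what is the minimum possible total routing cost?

Open {B, D}.
  C-α→B 16, C-β→D 6, C-γ→B 8, C-δ→D 3, C-ε→D 12  ⇒ total 45.
Compare {C, D}: total 47.
Compare {D, F}: total 55.
No size-2 selection does better; minimum is 45.

45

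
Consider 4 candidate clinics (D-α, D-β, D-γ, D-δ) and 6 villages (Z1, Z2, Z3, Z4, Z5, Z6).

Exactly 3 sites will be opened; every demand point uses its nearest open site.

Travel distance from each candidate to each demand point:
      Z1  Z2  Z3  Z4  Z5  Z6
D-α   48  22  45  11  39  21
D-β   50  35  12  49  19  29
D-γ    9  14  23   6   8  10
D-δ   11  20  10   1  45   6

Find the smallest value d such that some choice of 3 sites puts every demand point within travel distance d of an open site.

Open {D-α, D-β, D-γ}.
  Farthest demand point is Z2 at travel distance 14 (to D-γ); all others are ≤ 14.
With {D-α, D-γ, D-δ} the worst case is 14.
With {D-β, D-γ, D-δ} the worst case is 14.
No size-3 selection achieves below 14.

14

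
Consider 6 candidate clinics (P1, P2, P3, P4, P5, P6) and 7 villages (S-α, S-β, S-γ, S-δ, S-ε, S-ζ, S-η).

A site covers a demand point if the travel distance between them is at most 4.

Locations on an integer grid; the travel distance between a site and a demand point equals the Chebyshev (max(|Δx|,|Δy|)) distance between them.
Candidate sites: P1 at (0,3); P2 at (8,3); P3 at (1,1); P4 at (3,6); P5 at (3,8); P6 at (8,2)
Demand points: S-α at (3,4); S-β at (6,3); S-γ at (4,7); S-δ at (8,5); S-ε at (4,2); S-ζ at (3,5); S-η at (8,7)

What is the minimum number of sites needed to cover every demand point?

Coverage sets (demand points within 4 of each site):
  P1: {S-α, S-γ, S-ε, S-ζ}
  P2: {S-β, S-γ, S-δ, S-ε, S-η}
  P3: {S-α, S-ε, S-ζ}
  P4: {S-α, S-β, S-γ, S-ε, S-ζ}
  P5: {S-α, S-γ, S-ζ}
  P6: {S-β, S-δ, S-ε}
No single site covers all 7 demand points.
But {P1, P2} covers everything, so the minimum is 2.

2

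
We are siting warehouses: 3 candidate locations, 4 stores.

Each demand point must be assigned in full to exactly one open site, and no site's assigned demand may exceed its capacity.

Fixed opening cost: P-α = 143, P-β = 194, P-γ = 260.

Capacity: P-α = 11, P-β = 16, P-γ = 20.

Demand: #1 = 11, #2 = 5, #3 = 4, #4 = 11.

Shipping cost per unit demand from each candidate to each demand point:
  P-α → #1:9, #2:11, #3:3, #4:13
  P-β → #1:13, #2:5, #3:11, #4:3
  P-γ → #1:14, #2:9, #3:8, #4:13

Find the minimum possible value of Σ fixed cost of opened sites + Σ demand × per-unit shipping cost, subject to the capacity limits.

Open {P-β, P-γ}; cheapest assignment that respects the capacities:
  P-β (cap 16, load 16): #2, #4 — cost 5×5 + 11×3 = 58
  P-γ (cap 20, load 15): #1, #3 — cost 11×14 + 4×8 = 186
  Shipping 244, fixed 454 → total 698.
  Any other capacity-feasible assignment to {P-β, P-γ} ships for at least 244.
Compare {P-α, P-γ}: its best feasible assignment gives total 722.
Compare {P-α, P-β, P-γ}: its best feasible assignment gives total 786.
Every other set of open sites that can feasibly serve all demand totals ≥ 722 even under its best assignment. Minimum: 698.

698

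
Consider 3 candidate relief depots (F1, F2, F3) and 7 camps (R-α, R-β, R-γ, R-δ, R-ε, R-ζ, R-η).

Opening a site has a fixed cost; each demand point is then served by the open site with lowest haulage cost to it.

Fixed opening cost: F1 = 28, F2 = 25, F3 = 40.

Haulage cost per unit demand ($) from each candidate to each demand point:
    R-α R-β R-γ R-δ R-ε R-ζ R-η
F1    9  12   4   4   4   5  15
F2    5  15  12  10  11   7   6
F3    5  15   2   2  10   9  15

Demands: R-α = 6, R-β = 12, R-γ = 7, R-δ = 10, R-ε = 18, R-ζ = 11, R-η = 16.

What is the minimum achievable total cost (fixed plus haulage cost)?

518

Open {F1, F2}: assign each demand point to its cheapest open site.
  R-α→F2 6×5=30, R-β→F1 12×12=144, R-γ→F1 7×4=28, R-δ→F1 10×4=40, R-ε→F1 18×4=72, R-ζ→F1 11×5=55, R-η→F2 16×6=96
  haulage cost 465, fixed 53 → total 518.
Compare {F1, F2, F3}: haulage cost 431 + fixed 93 = 524.
Compare {F1, F3}: haulage cost 575 + fixed 68 = 643.
Compare {F1}: haulage cost 633 + fixed 28 = 661.
All other subsets cost ≥ 524. Minimum total cost: 518.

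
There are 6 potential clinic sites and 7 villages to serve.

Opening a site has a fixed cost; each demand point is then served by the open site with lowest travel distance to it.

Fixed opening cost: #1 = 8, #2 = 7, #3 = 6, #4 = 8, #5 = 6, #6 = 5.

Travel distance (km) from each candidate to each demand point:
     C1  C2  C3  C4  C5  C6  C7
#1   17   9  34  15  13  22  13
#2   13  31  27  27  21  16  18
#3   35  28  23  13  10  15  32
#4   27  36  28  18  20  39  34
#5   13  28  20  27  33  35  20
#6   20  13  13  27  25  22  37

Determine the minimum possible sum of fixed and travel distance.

Open {#1, #3, #6}: assign each demand point to its cheapest open site.
  C1→#1 17, C2→#1 9, C3→#6 13, C4→#3 13, C5→#3 10, C6→#3 15, C7→#1 13
  travel distance 90, fixed 19 → total 109.
Compare {#1, #3, #5, #6}: travel distance 86 + fixed 25 = 111.
Compare {#1, #2, #6}: travel distance 92 + fixed 20 = 112.
Compare {#1, #2, #3, #6}: travel distance 86 + fixed 26 = 112.
All other subsets cost ≥ 111. Minimum total cost: 109.

109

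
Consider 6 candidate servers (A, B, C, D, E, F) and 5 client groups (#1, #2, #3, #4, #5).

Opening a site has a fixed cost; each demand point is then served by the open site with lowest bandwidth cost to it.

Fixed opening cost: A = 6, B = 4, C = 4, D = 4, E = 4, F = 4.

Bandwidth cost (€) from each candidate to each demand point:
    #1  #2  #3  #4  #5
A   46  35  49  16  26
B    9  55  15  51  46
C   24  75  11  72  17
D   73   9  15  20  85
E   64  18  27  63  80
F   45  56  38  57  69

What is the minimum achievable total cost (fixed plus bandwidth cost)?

Open {B, C, D}: assign each demand point to its cheapest open site.
  #1→B 9, #2→D 9, #3→C 11, #4→D 20, #5→C 17
  bandwidth cost 66, fixed 12 → total 78.
Compare {A, B, C, D}: bandwidth cost 62 + fixed 18 = 80.
Compare {B, C, D, E}: bandwidth cost 66 + fixed 16 = 82.
Compare {B, C, D, F}: bandwidth cost 66 + fixed 16 = 82.
All other subsets cost ≥ 80. Minimum total cost: 78.

78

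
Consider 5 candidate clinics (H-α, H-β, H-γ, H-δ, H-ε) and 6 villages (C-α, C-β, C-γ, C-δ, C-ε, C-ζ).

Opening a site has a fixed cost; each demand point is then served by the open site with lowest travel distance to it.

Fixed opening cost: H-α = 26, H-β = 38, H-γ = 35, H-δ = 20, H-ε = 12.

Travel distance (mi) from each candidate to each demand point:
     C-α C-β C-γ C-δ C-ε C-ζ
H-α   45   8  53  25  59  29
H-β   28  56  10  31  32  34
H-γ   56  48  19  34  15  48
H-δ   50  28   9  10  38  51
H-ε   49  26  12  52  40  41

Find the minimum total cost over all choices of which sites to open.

185

Open {H-α, H-δ}: assign each demand point to its cheapest open site.
  C-α→H-α 45, C-β→H-α 8, C-γ→H-δ 9, C-δ→H-δ 10, C-ε→H-δ 38, C-ζ→H-α 29
  travel distance 139, fixed 46 → total 185.
Compare {H-α, H-β}: travel distance 132 + fixed 64 = 196.
Compare {H-α, H-ε}: travel distance 159 + fixed 38 = 197.
Compare {H-α, H-γ, H-δ}: travel distance 116 + fixed 81 = 197.
All other subsets cost ≥ 196. Minimum total cost: 185.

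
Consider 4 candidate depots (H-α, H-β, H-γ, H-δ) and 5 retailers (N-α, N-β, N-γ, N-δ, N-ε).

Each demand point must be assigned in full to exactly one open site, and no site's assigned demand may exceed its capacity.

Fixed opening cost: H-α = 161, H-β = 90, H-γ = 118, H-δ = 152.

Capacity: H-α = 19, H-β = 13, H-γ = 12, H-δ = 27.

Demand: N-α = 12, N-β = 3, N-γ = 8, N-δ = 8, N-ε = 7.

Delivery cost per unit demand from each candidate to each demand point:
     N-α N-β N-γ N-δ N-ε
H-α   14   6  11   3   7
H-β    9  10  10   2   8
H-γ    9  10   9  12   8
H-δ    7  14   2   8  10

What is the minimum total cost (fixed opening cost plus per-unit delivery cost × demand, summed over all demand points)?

458

Open {H-β, H-δ}; cheapest assignment that respects the capacities:
  H-β (cap 13, load 11): N-β, N-δ — cost 3×10 + 8×2 = 46
  H-δ (cap 27, load 27): N-α, N-γ, N-ε — cost 12×7 + 8×2 + 7×10 = 170
  Shipping 216, fixed 242 → total 458.
  Any other capacity-feasible assignment to {H-β, H-δ} ships for at least 216.
Compare {H-α, H-δ}: its best feasible assignment gives total 504.
Compare {H-β, H-γ, H-δ}: its best feasible assignment gives total 562.
Every other set of open sites that can feasibly serve all demand totals ≥ 504 even under its best assignment. Minimum: 458.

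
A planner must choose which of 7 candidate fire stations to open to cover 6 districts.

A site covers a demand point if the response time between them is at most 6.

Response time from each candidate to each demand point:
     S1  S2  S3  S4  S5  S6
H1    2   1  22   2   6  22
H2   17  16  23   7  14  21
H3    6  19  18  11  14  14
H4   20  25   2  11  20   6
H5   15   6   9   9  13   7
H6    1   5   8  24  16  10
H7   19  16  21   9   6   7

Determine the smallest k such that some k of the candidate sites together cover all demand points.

2

Coverage sets (demand points within 6 of each site):
  H1: {S1, S2, S4, S5}
  H2: {}
  H3: {S1}
  H4: {S3, S6}
  H5: {S2}
  H6: {S1, S2}
  H7: {S5}
No single site covers all 6 demand points.
But {H1, H4} covers everything, so the minimum is 2.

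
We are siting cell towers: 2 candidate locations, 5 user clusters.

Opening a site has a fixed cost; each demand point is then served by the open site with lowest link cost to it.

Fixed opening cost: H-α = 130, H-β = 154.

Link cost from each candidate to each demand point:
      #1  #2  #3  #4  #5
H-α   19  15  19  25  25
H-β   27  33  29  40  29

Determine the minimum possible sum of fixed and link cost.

233

Open {H-α}: assign each demand point to its cheapest open site.
  #1→H-α 19, #2→H-α 15, #3→H-α 19, #4→H-α 25, #5→H-α 25
  link cost 103, fixed 130 → total 233.
Compare {H-β}: link cost 158 + fixed 154 = 312.
Compare {H-α, H-β}: link cost 103 + fixed 284 = 387.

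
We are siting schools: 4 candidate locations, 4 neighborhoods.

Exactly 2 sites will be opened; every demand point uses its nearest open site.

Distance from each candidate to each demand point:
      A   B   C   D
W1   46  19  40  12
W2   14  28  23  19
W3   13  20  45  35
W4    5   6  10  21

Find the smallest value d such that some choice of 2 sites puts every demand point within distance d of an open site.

12

Open {W1, W4}.
  Farthest demand point is D at distance 12 (to W1); all others are ≤ 12.
With {W2, W4} the worst case is 19.
With {W3, W4} the worst case is 21.
No size-2 selection achieves below 12.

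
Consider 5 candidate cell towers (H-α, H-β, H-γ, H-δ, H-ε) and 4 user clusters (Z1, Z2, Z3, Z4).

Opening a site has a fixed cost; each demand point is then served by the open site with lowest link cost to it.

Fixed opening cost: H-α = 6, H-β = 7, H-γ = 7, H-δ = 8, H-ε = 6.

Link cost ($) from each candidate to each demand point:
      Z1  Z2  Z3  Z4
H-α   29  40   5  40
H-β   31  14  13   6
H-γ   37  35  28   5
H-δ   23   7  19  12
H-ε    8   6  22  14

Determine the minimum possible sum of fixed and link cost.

Open {H-α, H-γ, H-ε}: assign each demand point to its cheapest open site.
  Z1→H-ε 8, Z2→H-ε 6, Z3→H-α 5, Z4→H-γ 5
  link cost 24, fixed 19 → total 43.
Compare {H-α, H-β, H-ε}: link cost 25 + fixed 19 = 44.
Compare {H-α, H-ε}: link cost 33 + fixed 12 = 45.
Compare {H-β, H-ε}: link cost 33 + fixed 13 = 46.
All other subsets cost ≥ 44. Minimum total cost: 43.

43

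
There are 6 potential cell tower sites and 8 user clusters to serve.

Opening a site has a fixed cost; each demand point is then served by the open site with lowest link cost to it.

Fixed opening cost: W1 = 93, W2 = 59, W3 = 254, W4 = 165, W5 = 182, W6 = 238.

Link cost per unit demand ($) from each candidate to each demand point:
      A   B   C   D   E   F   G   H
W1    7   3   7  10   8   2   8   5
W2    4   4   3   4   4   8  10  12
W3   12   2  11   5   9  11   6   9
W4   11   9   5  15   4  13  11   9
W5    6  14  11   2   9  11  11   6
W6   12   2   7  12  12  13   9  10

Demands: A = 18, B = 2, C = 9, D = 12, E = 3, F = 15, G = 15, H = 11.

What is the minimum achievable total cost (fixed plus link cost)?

Open {W1, W2}: assign each demand point to its cheapest open site.
  A→W2 18×4=72, B→W1 2×3=6, C→W2 9×3=27, D→W2 12×4=48, E→W2 3×4=12, F→W1 15×2=30, G→W1 15×8=120, H→W1 11×5=55
  link cost 370, fixed 152 → total 522.
Compare {W2}: link cost 569 + fixed 59 = 628.
Compare {W1}: link cost 544 + fixed 93 = 637.
Compare {W1, W2, W5}: link cost 346 + fixed 334 = 680.
All other subsets cost ≥ 628. Minimum total cost: 522.

522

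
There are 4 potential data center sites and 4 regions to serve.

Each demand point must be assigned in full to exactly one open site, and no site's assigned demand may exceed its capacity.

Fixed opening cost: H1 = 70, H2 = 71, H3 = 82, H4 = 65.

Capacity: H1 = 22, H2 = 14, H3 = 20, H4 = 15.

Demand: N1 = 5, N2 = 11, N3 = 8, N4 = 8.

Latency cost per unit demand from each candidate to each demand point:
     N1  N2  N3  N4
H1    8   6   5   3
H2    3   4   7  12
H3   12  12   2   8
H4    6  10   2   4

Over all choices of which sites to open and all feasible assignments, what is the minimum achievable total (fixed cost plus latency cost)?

271

Open {H1, H4}; cheapest assignment that respects the capacities:
  H1 (cap 22, load 19): N2, N4 — cost 11×6 + 8×3 = 90
  H4 (cap 15, load 13): N1, N3 — cost 5×6 + 8×2 = 46
  Shipping 136, fixed 135 → total 271.
  Any other capacity-feasible assignment to {H1, H4} ships for at least 136.
Compare {H1, H2}: its best feasible assignment gives total 289.
Compare {H1, H3}: its best feasible assignment gives total 318.
Every other set of open sites that can feasibly serve all demand totals ≥ 289 even under its best assignment. Minimum: 271.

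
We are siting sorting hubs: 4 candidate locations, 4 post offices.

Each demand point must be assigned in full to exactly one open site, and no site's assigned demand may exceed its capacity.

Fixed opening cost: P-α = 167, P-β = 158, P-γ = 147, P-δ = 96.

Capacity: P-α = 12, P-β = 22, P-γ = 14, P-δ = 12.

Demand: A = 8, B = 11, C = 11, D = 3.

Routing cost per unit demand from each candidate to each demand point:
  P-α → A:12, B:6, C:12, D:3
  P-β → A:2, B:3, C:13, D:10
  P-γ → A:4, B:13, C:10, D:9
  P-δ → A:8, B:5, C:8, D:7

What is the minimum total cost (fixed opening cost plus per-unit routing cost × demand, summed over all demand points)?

Open {P-β, P-δ}; cheapest assignment that respects the capacities:
  P-β (cap 22, load 22): A, B, D — cost 8×2 + 11×3 + 3×10 = 79
  P-δ (cap 12, load 11): C — cost 11×8 = 88
  Shipping 167, fixed 254 → total 421.
  Any other capacity-feasible assignment to {P-β, P-δ} ships for at least 167.
Compare {P-β, P-γ}: its best feasible assignment gives total 491.
Compare {P-α, P-β}: its best feasible assignment gives total 536.
Every other set of open sites that can feasibly serve all demand totals ≥ 491 even under its best assignment. Minimum: 421.

421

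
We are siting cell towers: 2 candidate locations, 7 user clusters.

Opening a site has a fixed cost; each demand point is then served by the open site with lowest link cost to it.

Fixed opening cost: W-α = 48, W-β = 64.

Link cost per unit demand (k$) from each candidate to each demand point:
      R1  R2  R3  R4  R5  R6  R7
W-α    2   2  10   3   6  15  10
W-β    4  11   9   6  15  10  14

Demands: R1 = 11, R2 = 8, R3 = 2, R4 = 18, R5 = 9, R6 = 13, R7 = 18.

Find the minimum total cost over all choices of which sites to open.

Open {W-α, W-β}: assign each demand point to its cheapest open site.
  R1→W-α 11×2=22, R2→W-α 8×2=16, R3→W-β 2×9=18, R4→W-α 18×3=54, R5→W-α 9×6=54, R6→W-β 13×10=130, R7→W-α 18×10=180
  link cost 474, fixed 112 → total 586.
Compare {W-α}: link cost 541 + fixed 48 = 589.
Compare {W-β}: link cost 775 + fixed 64 = 839.

586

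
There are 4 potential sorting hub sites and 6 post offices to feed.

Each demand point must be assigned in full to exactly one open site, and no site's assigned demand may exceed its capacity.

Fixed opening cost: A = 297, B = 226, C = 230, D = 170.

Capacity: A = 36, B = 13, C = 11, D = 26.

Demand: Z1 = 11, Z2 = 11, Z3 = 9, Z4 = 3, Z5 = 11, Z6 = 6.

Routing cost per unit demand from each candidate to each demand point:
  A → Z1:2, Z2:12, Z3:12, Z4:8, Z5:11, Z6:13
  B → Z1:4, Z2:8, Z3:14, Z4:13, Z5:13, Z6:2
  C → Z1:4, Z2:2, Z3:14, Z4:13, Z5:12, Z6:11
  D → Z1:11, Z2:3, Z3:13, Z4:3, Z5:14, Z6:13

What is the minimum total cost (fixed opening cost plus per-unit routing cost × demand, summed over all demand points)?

838

Open {A, D}; cheapest assignment that respects the capacities:
  A (cap 36, load 31): Z1, Z3, Z5 — cost 11×2 + 9×12 + 11×11 = 251
  D (cap 26, load 20): Z2, Z4, Z6 — cost 11×3 + 3×3 + 6×13 = 120
  Shipping 371, fixed 467 → total 838.
  Any other capacity-feasible assignment to {A, D} ships for at least 371.
Compare {A, B, D}: its best feasible assignment gives total 998.
Compare {A, C, D}: its best feasible assignment gives total 1056.
Every other set of open sites that can feasibly serve all demand totals ≥ 998 even under its best assignment. Minimum: 838.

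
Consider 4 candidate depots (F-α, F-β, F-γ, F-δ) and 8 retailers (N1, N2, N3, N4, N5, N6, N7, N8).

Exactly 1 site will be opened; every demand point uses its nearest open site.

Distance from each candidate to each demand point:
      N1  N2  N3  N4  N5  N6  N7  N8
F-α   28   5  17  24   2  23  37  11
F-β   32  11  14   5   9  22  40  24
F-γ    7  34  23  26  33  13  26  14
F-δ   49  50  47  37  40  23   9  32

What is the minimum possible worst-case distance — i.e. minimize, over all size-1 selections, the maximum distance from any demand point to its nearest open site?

Open {F-γ}.
  Farthest demand point is N2 at distance 34 (to F-γ); all others are ≤ 34.
With {F-α} the worst case is 37.
With {F-β} the worst case is 40.
No size-1 selection achieves below 34.

34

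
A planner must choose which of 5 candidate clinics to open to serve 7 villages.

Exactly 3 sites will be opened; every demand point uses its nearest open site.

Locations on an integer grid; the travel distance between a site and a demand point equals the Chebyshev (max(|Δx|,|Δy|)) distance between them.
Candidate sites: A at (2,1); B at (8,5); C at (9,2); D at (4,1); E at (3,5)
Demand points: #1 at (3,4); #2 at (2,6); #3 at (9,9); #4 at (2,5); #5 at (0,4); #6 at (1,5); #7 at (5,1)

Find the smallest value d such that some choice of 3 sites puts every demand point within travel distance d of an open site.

4

Open {A, B, E}.
  Farthest demand point is #3 at travel distance 4 (to B); all others are ≤ 4.
With {B, C, E} the worst case is 4.
With {B, D, E} the worst case is 4.
No size-3 selection achieves below 4.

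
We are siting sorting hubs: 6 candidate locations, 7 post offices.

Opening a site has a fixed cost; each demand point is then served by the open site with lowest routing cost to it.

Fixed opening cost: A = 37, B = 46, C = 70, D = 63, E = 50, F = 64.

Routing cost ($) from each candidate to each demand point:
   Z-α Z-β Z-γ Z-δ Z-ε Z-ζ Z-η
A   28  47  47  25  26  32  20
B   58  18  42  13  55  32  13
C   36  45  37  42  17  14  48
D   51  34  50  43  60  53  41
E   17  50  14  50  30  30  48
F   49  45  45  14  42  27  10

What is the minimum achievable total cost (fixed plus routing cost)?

231

Open {B, E}: assign each demand point to its cheapest open site.
  Z-α→E 17, Z-β→B 18, Z-γ→E 14, Z-δ→B 13, Z-ε→E 30, Z-ζ→E 30, Z-η→B 13
  routing cost 135, fixed 96 → total 231.
Compare {A, B}: routing cost 172 + fixed 83 = 255.
Compare {A}: routing cost 225 + fixed 37 = 262.
Compare {B, C}: routing cost 148 + fixed 116 = 264.
All other subsets cost ≥ 255. Minimum total cost: 231.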